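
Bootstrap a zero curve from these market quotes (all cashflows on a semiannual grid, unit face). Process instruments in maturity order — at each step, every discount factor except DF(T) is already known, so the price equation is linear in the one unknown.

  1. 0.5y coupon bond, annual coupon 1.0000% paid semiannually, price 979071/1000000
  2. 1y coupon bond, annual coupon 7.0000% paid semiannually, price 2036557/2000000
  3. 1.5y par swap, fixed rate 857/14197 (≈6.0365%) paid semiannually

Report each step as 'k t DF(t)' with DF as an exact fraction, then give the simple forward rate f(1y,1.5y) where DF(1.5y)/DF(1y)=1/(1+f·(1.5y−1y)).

1 1/2 4871/5000
2 1 9509/10000
3 3/2 9143/10000
f(1y,1.5y) = ((9509/10000)/(9143/10000) − 1)/(1/2) = 732/9143 ≈ 8.0061%

step 1 [0.5y] bond c/2=1/200: DF=(979071/1000000 − 1/200·(0))/(1+1/200) = 4871/5000 ≈ 0.974200
step 2 [1y] bond c/2=7/200: DF=(2036557/2000000 − 7/200·(0.974200))/(1+7/200) = 9509/10000 ≈ 0.950900
step 3 [1.5y] swap r/2=857/28394: DF=(1 − 857/28394·(0.974200+0.950900))/(1+857/28394) = 9143/10000 ≈ 0.914300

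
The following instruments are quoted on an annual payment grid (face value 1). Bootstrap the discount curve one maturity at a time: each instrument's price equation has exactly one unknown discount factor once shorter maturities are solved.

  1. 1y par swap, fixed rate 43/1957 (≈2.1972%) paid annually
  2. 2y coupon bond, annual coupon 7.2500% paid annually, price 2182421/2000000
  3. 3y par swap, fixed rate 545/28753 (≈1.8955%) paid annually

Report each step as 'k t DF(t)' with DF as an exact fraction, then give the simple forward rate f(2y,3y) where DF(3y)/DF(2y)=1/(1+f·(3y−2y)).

1 1 1957/2000
2 2 9513/10000
3 3 1891/2000
f(2y,3y) = ((9513/10000)/(1891/2000) − 1)/(1) = 58/9455 ≈ 0.6134%

step 1 [1y] swap r/1=43/1957: DF=(1 − 43/1957·(0))/(1+43/1957) = 1957/2000 ≈ 0.978500
step 2 [2y] bond c/1=29/400: DF=(2182421/2000000 − 29/400·(0.978500))/(1+29/400) = 9513/10000 ≈ 0.951300
step 3 [3y] swap r/1=545/28753: DF=(1 − 545/28753·(0.978500+0.951300))/(1+545/28753) = 1891/2000 ≈ 0.945500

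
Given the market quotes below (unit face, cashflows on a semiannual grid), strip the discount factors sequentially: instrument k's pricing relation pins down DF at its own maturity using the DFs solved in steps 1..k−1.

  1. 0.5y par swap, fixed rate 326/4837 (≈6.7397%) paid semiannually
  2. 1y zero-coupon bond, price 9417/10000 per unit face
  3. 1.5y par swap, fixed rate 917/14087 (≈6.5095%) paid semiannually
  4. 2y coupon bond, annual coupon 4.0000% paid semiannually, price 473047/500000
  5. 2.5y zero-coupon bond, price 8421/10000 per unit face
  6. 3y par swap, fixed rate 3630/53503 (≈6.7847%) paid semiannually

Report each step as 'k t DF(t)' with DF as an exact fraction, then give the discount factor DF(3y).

step 1 [0.5y] swap r/2=163/4837: DF=(1 − 163/4837·(0))/(1+163/4837) = 4837/5000 ≈ 0.967400
step 2 [1y] zero: DF = P = 9417/10000 ≈ 0.941700
step 3 [1.5y] swap r/2=917/28174: DF=(1 − 917/28174·(0.967400+0.941700))/(1+917/28174) = 9083/10000 ≈ 0.908300
step 4 [2y] bond c/2=1/50: DF=(473047/500000 − 1/50·(0.967400+0.941700+0.908300))/(1+1/50) = 8723/10000 ≈ 0.872300
step 5 [2.5y] zero: DF = P = 8421/10000 ≈ 0.842100
step 6 [3y] swap r/2=1815/53503: DF=(1 − 1815/53503·(0.967400+0.941700+0.908300+0.872300+0.842100))/(1+1815/53503) = 1637/2000 ≈ 0.818500

1 1/2 4837/5000
2 1 9417/10000
3 3/2 9083/10000
4 2 8723/10000
5 5/2 8421/10000
6 3 1637/2000
DF(3y) = 1637/2000 ≈ 0.818500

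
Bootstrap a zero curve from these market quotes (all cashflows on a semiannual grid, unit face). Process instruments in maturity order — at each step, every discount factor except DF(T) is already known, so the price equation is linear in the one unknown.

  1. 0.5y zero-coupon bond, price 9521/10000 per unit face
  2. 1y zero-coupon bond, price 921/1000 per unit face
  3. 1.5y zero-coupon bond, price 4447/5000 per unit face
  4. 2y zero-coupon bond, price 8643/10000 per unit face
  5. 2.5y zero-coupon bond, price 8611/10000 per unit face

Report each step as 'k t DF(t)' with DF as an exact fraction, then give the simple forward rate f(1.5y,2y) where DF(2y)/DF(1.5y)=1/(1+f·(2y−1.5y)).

1 1/2 9521/10000
2 1 921/1000
3 3/2 4447/5000
4 2 8643/10000
5 5/2 8611/10000
f(1.5y,2y) = ((4447/5000)/(8643/10000) − 1)/(1/2) = 502/8643 ≈ 5.8082%

step 1 [0.5y] zero: DF = P = 9521/10000 ≈ 0.952100
step 2 [1y] zero: DF = P = 921/1000 ≈ 0.921000
step 3 [1.5y] zero: DF = P = 4447/5000 ≈ 0.889400
step 4 [2y] zero: DF = P = 8643/10000 ≈ 0.864300
step 5 [2.5y] zero: DF = P = 8611/10000 ≈ 0.861100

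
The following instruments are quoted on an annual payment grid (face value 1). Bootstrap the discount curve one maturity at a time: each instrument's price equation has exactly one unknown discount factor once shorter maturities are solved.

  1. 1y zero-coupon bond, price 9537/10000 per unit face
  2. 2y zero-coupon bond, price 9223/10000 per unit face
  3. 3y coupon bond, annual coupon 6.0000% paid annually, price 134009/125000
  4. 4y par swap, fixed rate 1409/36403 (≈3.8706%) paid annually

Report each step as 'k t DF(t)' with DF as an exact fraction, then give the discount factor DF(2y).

step 1 [1y] zero: DF = P = 9537/10000 ≈ 0.953700
step 2 [2y] zero: DF = P = 9223/10000 ≈ 0.922300
step 3 [3y] bond c/1=3/50: DF=(134009/125000 − 3/50·(0.953700+0.922300))/(1+3/50) = 2263/2500 ≈ 0.905200
step 4 [4y] swap r/1=1409/36403: DF=(1 − 1409/36403·(0.953700+0.922300+0.905200))/(1+1409/36403) = 8591/10000 ≈ 0.859100

1 1 9537/10000
2 2 9223/10000
3 3 2263/2500
4 4 8591/10000
DF(2y) = 9223/10000 ≈ 0.922300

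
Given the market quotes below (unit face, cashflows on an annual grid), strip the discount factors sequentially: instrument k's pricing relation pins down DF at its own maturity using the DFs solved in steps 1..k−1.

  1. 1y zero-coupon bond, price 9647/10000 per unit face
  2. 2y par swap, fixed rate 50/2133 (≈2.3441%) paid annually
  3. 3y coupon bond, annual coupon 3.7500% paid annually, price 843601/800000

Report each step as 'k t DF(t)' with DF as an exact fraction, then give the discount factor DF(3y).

step 1 [1y] zero: DF = P = 9647/10000 ≈ 0.964700
step 2 [2y] swap r/1=50/2133: DF=(1 − 50/2133·(0.964700))/(1+50/2133) = 191/200 ≈ 0.955000
step 3 [3y] bond c/1=3/80: DF=(843601/800000 − 3/80·(0.964700+0.955000))/(1+3/80) = 947/1000 ≈ 0.947000

1 1 9647/10000
2 2 191/200
3 3 947/1000
DF(3y) = 947/1000 ≈ 0.947000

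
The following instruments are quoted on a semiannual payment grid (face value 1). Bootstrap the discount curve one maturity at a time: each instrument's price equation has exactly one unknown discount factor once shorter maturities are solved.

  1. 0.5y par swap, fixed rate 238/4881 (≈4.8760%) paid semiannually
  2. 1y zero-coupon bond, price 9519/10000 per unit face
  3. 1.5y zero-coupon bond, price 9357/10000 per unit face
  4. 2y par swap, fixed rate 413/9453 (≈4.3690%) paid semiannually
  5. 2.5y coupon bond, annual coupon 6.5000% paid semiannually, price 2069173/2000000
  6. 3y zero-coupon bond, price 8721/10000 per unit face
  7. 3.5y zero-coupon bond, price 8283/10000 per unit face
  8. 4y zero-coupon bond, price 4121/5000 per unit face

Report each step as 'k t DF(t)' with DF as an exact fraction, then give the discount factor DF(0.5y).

1 1/2 4881/5000
2 1 9519/10000
3 3/2 9357/10000
4 2 4587/5000
5 5/2 883/1000
6 3 8721/10000
7 7/2 8283/10000
8 4 4121/5000
DF(0.5y) = 4881/5000 ≈ 0.976200

step 1 [0.5y] swap r/2=119/4881: DF=(1 − 119/4881·(0))/(1+119/4881) = 4881/5000 ≈ 0.976200
step 2 [1y] zero: DF = P = 9519/10000 ≈ 0.951900
step 3 [1.5y] zero: DF = P = 9357/10000 ≈ 0.935700
step 4 [2y] swap r/2=413/18906: DF=(1 − 413/18906·(0.976200+0.951900+0.935700))/(1+413/18906) = 4587/5000 ≈ 0.917400
step 5 [2.5y] bond c/2=13/400: DF=(2069173/2000000 − 13/400·(0.976200+0.951900+0.935700+0.917400))/(1+13/400) = 883/1000 ≈ 0.883000
step 6 [3y] zero: DF = P = 8721/10000 ≈ 0.872100
step 7 [3.5y] zero: DF = P = 8283/10000 ≈ 0.828300
step 8 [4y] zero: DF = P = 4121/5000 ≈ 0.824200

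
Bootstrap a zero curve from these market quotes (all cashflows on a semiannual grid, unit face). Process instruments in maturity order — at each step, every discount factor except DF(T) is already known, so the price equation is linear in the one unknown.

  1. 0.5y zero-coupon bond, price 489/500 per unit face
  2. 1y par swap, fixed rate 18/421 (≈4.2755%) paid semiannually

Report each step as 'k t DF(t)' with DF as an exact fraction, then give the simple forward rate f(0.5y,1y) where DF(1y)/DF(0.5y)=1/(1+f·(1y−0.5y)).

1 1/2 489/500
2 1 4793/5000
f(0.5y,1y) = ((489/500)/(4793/5000) − 1)/(1/2) = 194/4793 ≈ 4.0476%

step 1 [0.5y] zero: DF = P = 489/500 ≈ 0.978000
step 2 [1y] swap r/2=9/421: DF=(1 − 9/421·(0.978000))/(1+9/421) = 4793/5000 ≈ 0.958600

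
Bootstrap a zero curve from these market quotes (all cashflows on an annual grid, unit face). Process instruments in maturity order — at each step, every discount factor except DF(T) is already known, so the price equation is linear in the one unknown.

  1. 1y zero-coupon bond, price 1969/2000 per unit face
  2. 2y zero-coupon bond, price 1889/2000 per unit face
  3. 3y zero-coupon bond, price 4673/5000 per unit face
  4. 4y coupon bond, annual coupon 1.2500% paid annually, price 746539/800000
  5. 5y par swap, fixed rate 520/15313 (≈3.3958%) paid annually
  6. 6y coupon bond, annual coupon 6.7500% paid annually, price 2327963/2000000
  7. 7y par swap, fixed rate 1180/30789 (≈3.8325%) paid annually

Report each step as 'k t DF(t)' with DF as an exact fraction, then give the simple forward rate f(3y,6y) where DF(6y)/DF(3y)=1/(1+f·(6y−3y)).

step 1 [1y] zero: DF = P = 1969/2000 ≈ 0.984500
step 2 [2y] zero: DF = P = 1889/2000 ≈ 0.944500
step 3 [3y] zero: DF = P = 4673/5000 ≈ 0.934600
step 4 [4y] bond c/1=1/80: DF=(746539/800000 − 1/80·(0.984500+0.944500+0.934600))/(1+1/80) = 8863/10000 ≈ 0.886300
step 5 [5y] swap r/1=520/15313: DF=(1 − 520/15313·(0.984500+0.944500+0.934600+0.886300))/(1+520/15313) = 211/250 ≈ 0.844000
step 6 [6y] bond c/1=27/400: DF=(2327963/2000000 − 27/400·(0.984500+0.944500+0.934600+0.886300+0.844000))/(1+27/400) = 7999/10000 ≈ 0.799900
step 7 [7y] swap r/1=1180/30789: DF=(1 − 1180/30789·(0.984500+0.944500+0.934600+0.886300+0.844000+0.799900))/(1+1180/30789) = 191/250 ≈ 0.764000

1 1 1969/2000
2 2 1889/2000
3 3 4673/5000
4 4 8863/10000
5 5 211/250
6 6 7999/10000
7 7 191/250
f(3y,6y) = ((4673/5000)/(7999/10000) − 1)/(3) = 449/7999 ≈ 5.6132%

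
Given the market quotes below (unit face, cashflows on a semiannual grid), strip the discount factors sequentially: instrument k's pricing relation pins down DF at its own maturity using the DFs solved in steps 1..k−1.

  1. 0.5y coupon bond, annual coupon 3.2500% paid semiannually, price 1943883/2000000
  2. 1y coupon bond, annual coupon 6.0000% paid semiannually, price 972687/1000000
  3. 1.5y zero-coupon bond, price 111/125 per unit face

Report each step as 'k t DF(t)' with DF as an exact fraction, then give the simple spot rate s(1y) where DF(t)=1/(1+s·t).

1 1/2 2391/2500
2 1 1833/2000
3 3/2 111/125
s(1y) = (1/(1833/2000) − 1)/(1) = 167/1833 ≈ 9.1107%

step 1 [0.5y] bond c/2=13/800: DF=(1943883/2000000 − 13/800·(0))/(1+13/800) = 2391/2500 ≈ 0.956400
step 2 [1y] bond c/2=3/100: DF=(972687/1000000 − 3/100·(0.956400))/(1+3/100) = 1833/2000 ≈ 0.916500
step 3 [1.5y] zero: DF = P = 111/125 ≈ 0.888000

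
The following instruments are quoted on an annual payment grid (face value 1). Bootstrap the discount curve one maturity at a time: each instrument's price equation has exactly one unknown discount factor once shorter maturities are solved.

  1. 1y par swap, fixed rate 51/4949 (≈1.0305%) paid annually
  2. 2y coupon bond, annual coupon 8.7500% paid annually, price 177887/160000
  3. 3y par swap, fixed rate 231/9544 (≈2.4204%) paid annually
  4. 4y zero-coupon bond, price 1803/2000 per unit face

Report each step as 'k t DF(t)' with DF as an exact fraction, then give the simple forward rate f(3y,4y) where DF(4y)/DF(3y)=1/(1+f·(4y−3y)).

1 1 4949/5000
2 2 9427/10000
3 3 9307/10000
4 4 1803/2000
f(3y,4y) = ((9307/10000)/(1803/2000) − 1)/(1) = 292/9015 ≈ 3.2390%

step 1 [1y] swap r/1=51/4949: DF=(1 − 51/4949·(0))/(1+51/4949) = 4949/5000 ≈ 0.989800
step 2 [2y] bond c/1=7/80: DF=(177887/160000 − 7/80·(0.989800))/(1+7/80) = 9427/10000 ≈ 0.942700
step 3 [3y] swap r/1=231/9544: DF=(1 − 231/9544·(0.989800+0.942700))/(1+231/9544) = 9307/10000 ≈ 0.930700
step 4 [4y] zero: DF = P = 1803/2000 ≈ 0.901500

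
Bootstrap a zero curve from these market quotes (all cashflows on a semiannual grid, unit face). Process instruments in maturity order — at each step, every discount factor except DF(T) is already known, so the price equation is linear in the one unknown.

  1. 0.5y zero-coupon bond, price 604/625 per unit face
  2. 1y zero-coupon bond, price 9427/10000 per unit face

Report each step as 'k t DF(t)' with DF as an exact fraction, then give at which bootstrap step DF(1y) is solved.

1 1/2 604/625
2 1 9427/10000
DF(1y) is solved at step 2

step 1 [0.5y] zero: DF = P = 604/625 ≈ 0.966400
step 2 [1y] zero: DF = P = 9427/10000 ≈ 0.942700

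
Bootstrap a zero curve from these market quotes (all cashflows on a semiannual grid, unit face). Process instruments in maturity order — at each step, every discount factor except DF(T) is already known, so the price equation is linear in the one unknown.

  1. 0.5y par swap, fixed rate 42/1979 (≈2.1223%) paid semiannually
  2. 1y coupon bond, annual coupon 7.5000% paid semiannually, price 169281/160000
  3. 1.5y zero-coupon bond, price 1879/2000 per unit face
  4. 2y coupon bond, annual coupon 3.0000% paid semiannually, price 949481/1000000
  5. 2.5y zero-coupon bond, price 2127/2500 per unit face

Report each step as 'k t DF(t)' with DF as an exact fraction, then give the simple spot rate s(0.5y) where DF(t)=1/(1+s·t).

1 1/2 1979/2000
2 1 123/125
3 3/2 1879/2000
4 2 2231/2500
5 5/2 2127/2500
s(0.5y) = (1/(1979/2000) − 1)/(1/2) = 42/1979 ≈ 2.1223%

step 1 [0.5y] swap r/2=21/1979: DF=(1 − 21/1979·(0))/(1+21/1979) = 1979/2000 ≈ 0.989500
step 2 [1y] bond c/2=3/80: DF=(169281/160000 − 3/80·(0.989500))/(1+3/80) = 123/125 ≈ 0.984000
step 3 [1.5y] zero: DF = P = 1879/2000 ≈ 0.939500
step 4 [2y] bond c/2=3/200: DF=(949481/1000000 − 3/200·(0.989500+0.984000+0.939500))/(1+3/200) = 2231/2500 ≈ 0.892400
step 5 [2.5y] zero: DF = P = 2127/2500 ≈ 0.850800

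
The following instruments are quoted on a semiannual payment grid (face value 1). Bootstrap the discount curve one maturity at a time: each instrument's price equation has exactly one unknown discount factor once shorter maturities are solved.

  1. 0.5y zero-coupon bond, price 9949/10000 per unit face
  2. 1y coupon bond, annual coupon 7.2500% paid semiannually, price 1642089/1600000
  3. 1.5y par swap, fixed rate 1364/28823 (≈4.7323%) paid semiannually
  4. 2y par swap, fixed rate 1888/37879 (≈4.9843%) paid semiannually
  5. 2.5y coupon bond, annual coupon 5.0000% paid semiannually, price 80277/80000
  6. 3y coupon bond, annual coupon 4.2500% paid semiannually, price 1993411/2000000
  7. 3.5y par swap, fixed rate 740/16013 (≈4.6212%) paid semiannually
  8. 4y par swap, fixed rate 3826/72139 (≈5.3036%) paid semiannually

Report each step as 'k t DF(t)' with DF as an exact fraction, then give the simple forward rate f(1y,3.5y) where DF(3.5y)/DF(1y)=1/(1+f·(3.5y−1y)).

step 1 [0.5y] zero: DF = P = 9949/10000 ≈ 0.994900
step 2 [1y] bond c/2=29/800: DF=(1642089/1600000 − 29/800·(0.994900))/(1+29/800) = 2389/2500 ≈ 0.955600
step 3 [1.5y] swap r/2=682/28823: DF=(1 − 682/28823·(0.994900+0.955600))/(1+682/28823) = 4659/5000 ≈ 0.931800
step 4 [2y] swap r/2=944/37879: DF=(1 − 944/37879·(0.994900+0.955600+0.931800))/(1+944/37879) = 566/625 ≈ 0.905600
step 5 [2.5y] bond c/2=1/40: DF=(80277/80000 − 1/40·(0.994900+0.955600+0.931800+0.905600))/(1+1/40) = 4433/5000 ≈ 0.886600
step 6 [3y] bond c/2=17/800: DF=(1993411/2000000 − 17/800·(0.994900+0.955600+0.931800+0.905600+0.886600))/(1+17/800) = 8787/10000 ≈ 0.878700
step 7 [3.5y] swap r/2=370/16013: DF=(1 − 370/16013·(0.994900+0.955600+0.931800+0.905600+0.886600+0.878700))/(1+370/16013) = 213/250 ≈ 0.852000
step 8 [4y] swap r/2=1913/72139: DF=(1 − 1913/72139·(0.994900+0.955600+0.931800+0.905600+0.886600+0.878700+0.852000))/(1+1913/72139) = 8087/10000 ≈ 0.808700

1 1/2 9949/10000
2 1 2389/2500
3 3/2 4659/5000
4 2 566/625
5 5/2 4433/5000
6 3 8787/10000
7 7/2 213/250
8 4 8087/10000
f(1y,3.5y) = ((2389/2500)/(213/250) − 1)/(5/2) = 259/5325 ≈ 4.8638%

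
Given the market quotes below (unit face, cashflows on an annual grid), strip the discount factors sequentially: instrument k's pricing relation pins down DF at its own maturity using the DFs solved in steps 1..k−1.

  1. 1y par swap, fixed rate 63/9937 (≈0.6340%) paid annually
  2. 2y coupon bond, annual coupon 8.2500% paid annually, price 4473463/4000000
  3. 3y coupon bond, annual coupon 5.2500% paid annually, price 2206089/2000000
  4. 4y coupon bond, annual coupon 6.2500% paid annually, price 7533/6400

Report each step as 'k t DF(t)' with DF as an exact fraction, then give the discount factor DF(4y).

step 1 [1y] swap r/1=63/9937: DF=(1 − 63/9937·(0))/(1+63/9937) = 9937/10000 ≈ 0.993700
step 2 [2y] bond c/1=33/400: DF=(4473463/4000000 − 33/400·(0.993700))/(1+33/400) = 4787/5000 ≈ 0.957400
step 3 [3y] bond c/1=21/400: DF=(2206089/2000000 − 21/400·(0.993700+0.957400))/(1+21/400) = 9507/10000 ≈ 0.950700
step 4 [4y] bond c/1=1/16: DF=(7533/6400 − 1/16·(0.993700+0.957400+0.950700))/(1+1/16) = 9371/10000 ≈ 0.937100

1 1 9937/10000
2 2 4787/5000
3 3 9507/10000
4 4 9371/10000
DF(4y) = 9371/10000 ≈ 0.937100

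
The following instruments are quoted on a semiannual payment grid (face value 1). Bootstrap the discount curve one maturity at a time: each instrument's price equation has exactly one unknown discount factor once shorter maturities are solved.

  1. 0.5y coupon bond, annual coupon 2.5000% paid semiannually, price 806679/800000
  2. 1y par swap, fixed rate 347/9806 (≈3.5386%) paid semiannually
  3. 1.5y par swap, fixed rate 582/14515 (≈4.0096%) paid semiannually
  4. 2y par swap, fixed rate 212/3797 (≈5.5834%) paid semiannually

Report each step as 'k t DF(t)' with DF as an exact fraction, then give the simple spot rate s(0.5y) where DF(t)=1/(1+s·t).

1 1/2 9959/10000
2 1 9653/10000
3 3/2 4709/5000
4 2 447/500
s(0.5y) = (1/(9959/10000) − 1)/(1/2) = 82/9959 ≈ 0.8234%

step 1 [0.5y] bond c/2=1/80: DF=(806679/800000 − 1/80·(0))/(1+1/80) = 9959/10000 ≈ 0.995900
step 2 [1y] swap r/2=347/19612: DF=(1 − 347/19612·(0.995900))/(1+347/19612) = 9653/10000 ≈ 0.965300
step 3 [1.5y] swap r/2=291/14515: DF=(1 − 291/14515·(0.995900+0.965300))/(1+291/14515) = 4709/5000 ≈ 0.941800
step 4 [2y] swap r/2=106/3797: DF=(1 − 106/3797·(0.995900+0.965300+0.941800))/(1+106/3797) = 447/500 ≈ 0.894000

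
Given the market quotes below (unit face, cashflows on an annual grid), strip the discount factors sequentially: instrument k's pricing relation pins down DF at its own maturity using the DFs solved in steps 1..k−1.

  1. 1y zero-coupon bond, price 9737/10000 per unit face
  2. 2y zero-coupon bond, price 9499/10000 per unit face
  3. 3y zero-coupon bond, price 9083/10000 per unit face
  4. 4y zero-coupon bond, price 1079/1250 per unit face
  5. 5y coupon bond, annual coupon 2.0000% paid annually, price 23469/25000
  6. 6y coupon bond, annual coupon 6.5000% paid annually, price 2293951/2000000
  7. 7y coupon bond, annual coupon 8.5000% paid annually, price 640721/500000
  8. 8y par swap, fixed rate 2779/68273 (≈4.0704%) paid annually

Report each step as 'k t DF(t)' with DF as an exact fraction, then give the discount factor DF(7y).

step 1 [1y] zero: DF = P = 9737/10000 ≈ 0.973700
step 2 [2y] zero: DF = P = 9499/10000 ≈ 0.949900
step 3 [3y] zero: DF = P = 9083/10000 ≈ 0.908300
step 4 [4y] zero: DF = P = 1079/1250 ≈ 0.863200
step 5 [5y] bond c/1=1/50: DF=(23469/25000 − 1/50·(0.973700+0.949900+0.908300+0.863200))/(1+1/50) = 8479/10000 ≈ 0.847900
step 6 [6y] bond c/1=13/200: DF=(2293951/2000000 − 13/200·(0.973700+0.949900+0.908300+0.863200+0.847900))/(1+13/200) = 7997/10000 ≈ 0.799700
step 7 [7y] bond c/1=17/200: DF=(640721/500000 − 17/200·(0.973700+0.949900+0.908300+0.863200+0.847900+0.799700))/(1+17/200) = 61/80 ≈ 0.762500
step 8 [8y] swap r/1=2779/68273: DF=(1 − 2779/68273·(0.973700+0.949900+0.908300+0.863200+0.847900+0.799700+0.762500))/(1+2779/68273) = 7221/10000 ≈ 0.722100

1 1 9737/10000
2 2 9499/10000
3 3 9083/10000
4 4 1079/1250
5 5 8479/10000
6 6 7997/10000
7 7 61/80
8 8 7221/10000
DF(7y) = 61/80 ≈ 0.762500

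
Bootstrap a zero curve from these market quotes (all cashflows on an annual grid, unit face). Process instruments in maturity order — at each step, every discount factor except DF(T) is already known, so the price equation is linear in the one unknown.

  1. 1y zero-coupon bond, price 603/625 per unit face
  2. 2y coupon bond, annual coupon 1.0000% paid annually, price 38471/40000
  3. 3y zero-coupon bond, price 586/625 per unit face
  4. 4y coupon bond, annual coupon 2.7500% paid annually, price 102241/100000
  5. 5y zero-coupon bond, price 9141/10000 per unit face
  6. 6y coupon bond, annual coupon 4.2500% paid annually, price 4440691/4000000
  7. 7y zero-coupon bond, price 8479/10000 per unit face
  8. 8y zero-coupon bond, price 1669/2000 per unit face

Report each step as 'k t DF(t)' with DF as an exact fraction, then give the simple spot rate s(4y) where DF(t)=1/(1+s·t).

1 1 603/625
2 2 9427/10000
3 3 586/625
4 4 9189/10000
5 5 9141/10000
6 6 4371/5000
7 7 8479/10000
8 8 1669/2000
s(4y) = (1/(9189/10000) − 1)/(4) = 811/36756 ≈ 2.2064%

step 1 [1y] zero: DF = P = 603/625 ≈ 0.964800
step 2 [2y] bond c/1=1/100: DF=(38471/40000 − 1/100·(0.964800))/(1+1/100) = 9427/10000 ≈ 0.942700
step 3 [3y] zero: DF = P = 586/625 ≈ 0.937600
step 4 [4y] bond c/1=11/400: DF=(102241/100000 − 11/400·(0.964800+0.942700+0.937600))/(1+11/400) = 9189/10000 ≈ 0.918900
step 5 [5y] zero: DF = P = 9141/10000 ≈ 0.914100
step 6 [6y] bond c/1=17/400: DF=(4440691/4000000 − 17/400·(0.964800+0.942700+0.937600+0.918900+0.914100))/(1+17/400) = 4371/5000 ≈ 0.874200
step 7 [7y] zero: DF = P = 8479/10000 ≈ 0.847900
step 8 [8y] zero: DF = P = 1669/2000 ≈ 0.834500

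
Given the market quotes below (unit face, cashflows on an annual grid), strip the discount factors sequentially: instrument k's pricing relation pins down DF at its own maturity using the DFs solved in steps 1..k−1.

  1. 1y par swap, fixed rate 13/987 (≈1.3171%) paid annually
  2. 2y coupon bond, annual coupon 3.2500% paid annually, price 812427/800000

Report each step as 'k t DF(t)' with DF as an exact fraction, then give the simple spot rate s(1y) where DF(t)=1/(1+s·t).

1 1 987/1000
2 2 381/400
s(1y) = (1/(987/1000) − 1)/(1) = 13/987 ≈ 1.3171%

step 1 [1y] swap r/1=13/987: DF=(1 − 13/987·(0))/(1+13/987) = 987/1000 ≈ 0.987000
step 2 [2y] bond c/1=13/400: DF=(812427/800000 − 13/400·(0.987000))/(1+13/400) = 381/400 ≈ 0.952500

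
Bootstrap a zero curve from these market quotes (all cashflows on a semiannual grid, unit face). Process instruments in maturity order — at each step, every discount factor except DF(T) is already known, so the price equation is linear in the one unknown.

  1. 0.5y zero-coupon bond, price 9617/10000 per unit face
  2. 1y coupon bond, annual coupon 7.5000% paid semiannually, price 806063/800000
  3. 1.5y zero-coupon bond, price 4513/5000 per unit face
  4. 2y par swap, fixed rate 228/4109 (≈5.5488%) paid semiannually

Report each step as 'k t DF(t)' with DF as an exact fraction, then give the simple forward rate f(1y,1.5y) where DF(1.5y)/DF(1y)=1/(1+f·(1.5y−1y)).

1 1/2 9617/10000
2 1 2341/2500
3 3/2 4513/5000
4 2 4487/5000
f(1y,1.5y) = ((2341/2500)/(4513/5000) − 1)/(1/2) = 338/4513 ≈ 7.4895%

step 1 [0.5y] zero: DF = P = 9617/10000 ≈ 0.961700
step 2 [1y] bond c/2=3/80: DF=(806063/800000 − 3/80·(0.961700))/(1+3/80) = 2341/2500 ≈ 0.936400
step 3 [1.5y] zero: DF = P = 4513/5000 ≈ 0.902600
step 4 [2y] swap r/2=114/4109: DF=(1 − 114/4109·(0.961700+0.936400+0.902600))/(1+114/4109) = 4487/5000 ≈ 0.897400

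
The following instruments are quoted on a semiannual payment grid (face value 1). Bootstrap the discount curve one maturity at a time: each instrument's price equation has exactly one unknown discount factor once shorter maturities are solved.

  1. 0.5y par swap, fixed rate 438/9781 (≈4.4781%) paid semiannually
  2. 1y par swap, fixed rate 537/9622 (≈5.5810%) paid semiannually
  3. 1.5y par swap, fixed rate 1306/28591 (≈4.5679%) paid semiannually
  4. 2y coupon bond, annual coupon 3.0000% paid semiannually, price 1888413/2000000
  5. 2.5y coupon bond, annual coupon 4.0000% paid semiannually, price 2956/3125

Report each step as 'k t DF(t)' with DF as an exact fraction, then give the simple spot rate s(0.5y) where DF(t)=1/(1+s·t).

step 1 [0.5y] swap r/2=219/9781: DF=(1 − 219/9781·(0))/(1+219/9781) = 9781/10000 ≈ 0.978100
step 2 [1y] swap r/2=537/19244: DF=(1 − 537/19244·(0.978100))/(1+537/19244) = 9463/10000 ≈ 0.946300
step 3 [1.5y] swap r/2=653/28591: DF=(1 − 653/28591·(0.978100+0.946300))/(1+653/28591) = 9347/10000 ≈ 0.934700
step 4 [2y] bond c/2=3/200: DF=(1888413/2000000 − 3/200·(0.978100+0.946300+0.934700))/(1+3/200) = 111/125 ≈ 0.888000
step 5 [2.5y] bond c/2=1/50: DF=(2956/3125 − 1/50·(0.978100+0.946300+0.934700+0.888000))/(1+1/50) = 8539/10000 ≈ 0.853900

1 1/2 9781/10000
2 1 9463/10000
3 3/2 9347/10000
4 2 111/125
5 5/2 8539/10000
s(0.5y) = (1/(9781/10000) − 1)/(1/2) = 438/9781 ≈ 4.4781%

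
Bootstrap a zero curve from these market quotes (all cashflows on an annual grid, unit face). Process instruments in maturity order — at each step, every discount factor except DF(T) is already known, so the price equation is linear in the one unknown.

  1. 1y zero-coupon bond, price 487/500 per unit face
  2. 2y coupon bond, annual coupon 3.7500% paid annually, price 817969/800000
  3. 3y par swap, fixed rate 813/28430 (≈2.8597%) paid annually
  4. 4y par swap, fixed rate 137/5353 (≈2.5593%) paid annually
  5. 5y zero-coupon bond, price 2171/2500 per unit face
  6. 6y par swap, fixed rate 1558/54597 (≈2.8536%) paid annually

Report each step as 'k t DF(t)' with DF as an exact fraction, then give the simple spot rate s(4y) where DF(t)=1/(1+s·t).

1 1 487/500
2 2 9503/10000
3 3 9187/10000
4 4 9041/10000
5 5 2171/2500
6 6 4221/5000
s(4y) = (1/(9041/10000) − 1)/(4) = 959/36164 ≈ 2.6518%

step 1 [1y] zero: DF = P = 487/500 ≈ 0.974000
step 2 [2y] bond c/1=3/80: DF=(817969/800000 − 3/80·(0.974000))/(1+3/80) = 9503/10000 ≈ 0.950300
step 3 [3y] swap r/1=813/28430: DF=(1 − 813/28430·(0.974000+0.950300))/(1+813/28430) = 9187/10000 ≈ 0.918700
step 4 [4y] swap r/1=137/5353: DF=(1 − 137/5353·(0.974000+0.950300+0.918700))/(1+137/5353) = 9041/10000 ≈ 0.904100
step 5 [5y] zero: DF = P = 2171/2500 ≈ 0.868400
step 6 [6y] swap r/1=1558/54597: DF=(1 − 1558/54597·(0.974000+0.950300+0.918700+0.904100+0.868400))/(1+1558/54597) = 4221/5000 ≈ 0.844200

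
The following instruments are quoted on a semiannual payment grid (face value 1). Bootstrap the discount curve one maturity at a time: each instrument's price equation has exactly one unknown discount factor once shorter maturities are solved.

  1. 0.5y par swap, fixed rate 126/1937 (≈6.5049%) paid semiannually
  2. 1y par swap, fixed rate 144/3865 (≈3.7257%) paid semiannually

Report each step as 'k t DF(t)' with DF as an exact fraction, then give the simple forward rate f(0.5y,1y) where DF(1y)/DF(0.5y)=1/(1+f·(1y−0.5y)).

1 1/2 1937/2000
2 1 241/250
f(0.5y,1y) = ((1937/2000)/(241/250) − 1)/(1/2) = 9/964 ≈ 0.9336%

step 1 [0.5y] swap r/2=63/1937: DF=(1 − 63/1937·(0))/(1+63/1937) = 1937/2000 ≈ 0.968500
step 2 [1y] swap r/2=72/3865: DF=(1 − 72/3865·(0.968500))/(1+72/3865) = 241/250 ≈ 0.964000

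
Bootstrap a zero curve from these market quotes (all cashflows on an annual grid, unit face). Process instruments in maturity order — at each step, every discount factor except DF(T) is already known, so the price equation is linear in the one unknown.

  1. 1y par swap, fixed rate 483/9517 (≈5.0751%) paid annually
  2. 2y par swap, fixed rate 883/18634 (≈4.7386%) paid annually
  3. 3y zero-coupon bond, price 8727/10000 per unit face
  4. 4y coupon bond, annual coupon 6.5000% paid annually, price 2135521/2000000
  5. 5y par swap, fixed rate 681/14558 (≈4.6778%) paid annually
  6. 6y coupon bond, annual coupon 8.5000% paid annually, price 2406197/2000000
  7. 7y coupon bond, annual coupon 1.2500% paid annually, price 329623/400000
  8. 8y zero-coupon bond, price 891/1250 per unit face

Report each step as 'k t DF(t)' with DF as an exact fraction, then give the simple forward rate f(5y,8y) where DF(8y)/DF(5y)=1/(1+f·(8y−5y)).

step 1 [1y] swap r/1=483/9517: DF=(1 − 483/9517·(0))/(1+483/9517) = 9517/10000 ≈ 0.951700
step 2 [2y] swap r/1=883/18634: DF=(1 − 883/18634·(0.951700))/(1+883/18634) = 9117/10000 ≈ 0.911700
step 3 [3y] zero: DF = P = 8727/10000 ≈ 0.872700
step 4 [4y] bond c/1=13/200: DF=(2135521/2000000 − 13/200·(0.951700+0.911700+0.872700))/(1+13/200) = 2089/2500 ≈ 0.835600
step 5 [5y] swap r/1=681/14558: DF=(1 − 681/14558·(0.951700+0.911700+0.872700+0.835600))/(1+681/14558) = 7957/10000 ≈ 0.795700
step 6 [6y] bond c/1=17/200: DF=(2406197/2000000 − 17/200·(0.951700+0.911700+0.872700+0.835600+0.795700))/(1+17/200) = 7667/10000 ≈ 0.766700
step 7 [7y] bond c/1=1/80: DF=(329623/400000 − 1/80·(0.951700+0.911700+0.872700+0.835600+0.795700+0.766700))/(1+1/80) = 1501/2000 ≈ 0.750500
step 8 [8y] zero: DF = P = 891/1250 ≈ 0.712800

1 1 9517/10000
2 2 9117/10000
3 3 8727/10000
4 4 2089/2500
5 5 7957/10000
6 6 7667/10000
7 7 1501/2000
8 8 891/1250
f(5y,8y) = ((7957/10000)/(891/1250) − 1)/(3) = 829/21384 ≈ 3.8767%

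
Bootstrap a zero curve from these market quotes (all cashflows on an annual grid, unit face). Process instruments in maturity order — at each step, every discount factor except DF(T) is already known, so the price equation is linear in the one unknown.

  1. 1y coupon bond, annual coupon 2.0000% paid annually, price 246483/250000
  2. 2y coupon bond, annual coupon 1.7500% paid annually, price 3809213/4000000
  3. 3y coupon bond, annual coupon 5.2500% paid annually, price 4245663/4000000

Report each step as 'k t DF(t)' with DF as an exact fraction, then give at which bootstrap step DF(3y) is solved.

step 1 [1y] bond c/1=1/50: DF=(246483/250000 − 1/50·(0))/(1+1/50) = 4833/5000 ≈ 0.966600
step 2 [2y] bond c/1=7/400: DF=(3809213/4000000 − 7/400·(0.966600))/(1+7/400) = 9193/10000 ≈ 0.919300
step 3 [3y] bond c/1=21/400: DF=(4245663/4000000 − 21/400·(0.966600+0.919300))/(1+21/400) = 1143/1250 ≈ 0.914400

1 1 4833/5000
2 2 9193/10000
3 3 1143/1250
DF(3y) is solved at step 3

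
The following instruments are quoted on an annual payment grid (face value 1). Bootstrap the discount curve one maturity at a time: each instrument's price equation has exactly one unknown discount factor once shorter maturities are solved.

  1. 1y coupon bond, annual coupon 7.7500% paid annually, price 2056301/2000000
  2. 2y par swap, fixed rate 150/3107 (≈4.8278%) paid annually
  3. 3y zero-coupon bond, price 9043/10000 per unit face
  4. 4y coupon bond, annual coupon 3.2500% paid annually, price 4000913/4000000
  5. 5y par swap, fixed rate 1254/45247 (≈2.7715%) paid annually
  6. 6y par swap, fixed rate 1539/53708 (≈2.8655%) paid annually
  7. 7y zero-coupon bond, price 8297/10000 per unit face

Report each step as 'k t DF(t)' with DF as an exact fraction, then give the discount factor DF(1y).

1 1 4771/5000
2 2 91/100
3 3 9043/10000
4 4 551/625
5 5 4373/5000
6 6 8461/10000
7 7 8297/10000
DF(1y) = 4771/5000 ≈ 0.954200

step 1 [1y] bond c/1=31/400: DF=(2056301/2000000 − 31/400·(0))/(1+31/400) = 4771/5000 ≈ 0.954200
step 2 [2y] swap r/1=150/3107: DF=(1 − 150/3107·(0.954200))/(1+150/3107) = 91/100 ≈ 0.910000
step 3 [3y] zero: DF = P = 9043/10000 ≈ 0.904300
step 4 [4y] bond c/1=13/400: DF=(4000913/4000000 − 13/400·(0.954200+0.910000+0.904300))/(1+13/400) = 551/625 ≈ 0.881600
step 5 [5y] swap r/1=1254/45247: DF=(1 − 1254/45247·(0.954200+0.910000+0.904300+0.881600))/(1+1254/45247) = 4373/5000 ≈ 0.874600
step 6 [6y] swap r/1=1539/53708: DF=(1 − 1539/53708·(0.954200+0.910000+0.904300+0.881600+0.874600))/(1+1539/53708) = 8461/10000 ≈ 0.846100
step 7 [7y] zero: DF = P = 8297/10000 ≈ 0.829700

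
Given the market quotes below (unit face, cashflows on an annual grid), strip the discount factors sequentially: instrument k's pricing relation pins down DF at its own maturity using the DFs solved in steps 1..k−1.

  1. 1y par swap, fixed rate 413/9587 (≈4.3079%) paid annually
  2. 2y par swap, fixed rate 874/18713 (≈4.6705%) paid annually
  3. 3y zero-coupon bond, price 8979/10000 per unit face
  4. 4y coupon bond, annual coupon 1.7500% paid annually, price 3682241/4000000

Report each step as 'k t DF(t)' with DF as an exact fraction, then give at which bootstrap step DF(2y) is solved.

1 1 9587/10000
2 2 4563/5000
3 3 8979/10000
4 4 8571/10000
DF(2y) is solved at step 2

step 1 [1y] swap r/1=413/9587: DF=(1 − 413/9587·(0))/(1+413/9587) = 9587/10000 ≈ 0.958700
step 2 [2y] swap r/1=874/18713: DF=(1 − 874/18713·(0.958700))/(1+874/18713) = 4563/5000 ≈ 0.912600
step 3 [3y] zero: DF = P = 8979/10000 ≈ 0.897900
step 4 [4y] bond c/1=7/400: DF=(3682241/4000000 − 7/400·(0.958700+0.912600+0.897900))/(1+7/400) = 8571/10000 ≈ 0.857100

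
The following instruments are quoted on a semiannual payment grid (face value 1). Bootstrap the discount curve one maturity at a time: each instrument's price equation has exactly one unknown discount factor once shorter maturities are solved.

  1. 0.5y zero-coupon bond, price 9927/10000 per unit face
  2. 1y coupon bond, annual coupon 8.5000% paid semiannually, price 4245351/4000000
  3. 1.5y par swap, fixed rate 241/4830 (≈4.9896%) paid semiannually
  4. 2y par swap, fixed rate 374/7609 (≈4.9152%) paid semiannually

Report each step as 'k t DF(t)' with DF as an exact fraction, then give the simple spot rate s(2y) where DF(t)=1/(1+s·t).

1 1/2 9927/10000
2 1 611/625
3 3/2 9277/10000
4 2 1813/2000
s(2y) = (1/(1813/2000) − 1)/(2) = 187/3626 ≈ 5.1572%

step 1 [0.5y] zero: DF = P = 9927/10000 ≈ 0.992700
step 2 [1y] bond c/2=17/400: DF=(4245351/4000000 − 17/400·(0.992700))/(1+17/400) = 611/625 ≈ 0.977600
step 3 [1.5y] swap r/2=241/9660: DF=(1 − 241/9660·(0.992700+0.977600))/(1+241/9660) = 9277/10000 ≈ 0.927700
step 4 [2y] swap r/2=187/7609: DF=(1 − 187/7609·(0.992700+0.977600+0.927700))/(1+187/7609) = 1813/2000 ≈ 0.906500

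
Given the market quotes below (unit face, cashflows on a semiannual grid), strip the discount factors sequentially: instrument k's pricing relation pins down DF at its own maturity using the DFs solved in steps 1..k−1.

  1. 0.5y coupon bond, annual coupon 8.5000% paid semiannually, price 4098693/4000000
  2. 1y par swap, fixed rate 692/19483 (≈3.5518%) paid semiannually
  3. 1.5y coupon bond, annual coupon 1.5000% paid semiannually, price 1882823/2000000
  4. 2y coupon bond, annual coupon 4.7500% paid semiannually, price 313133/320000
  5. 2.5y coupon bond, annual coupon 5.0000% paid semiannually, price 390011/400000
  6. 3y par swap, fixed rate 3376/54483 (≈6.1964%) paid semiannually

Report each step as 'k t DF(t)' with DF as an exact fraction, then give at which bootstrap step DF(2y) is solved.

step 1 [0.5y] bond c/2=17/400: DF=(4098693/4000000 − 17/400·(0))/(1+17/400) = 9829/10000 ≈ 0.982900
step 2 [1y] swap r/2=346/19483: DF=(1 − 346/19483·(0.982900))/(1+346/19483) = 4827/5000 ≈ 0.965400
step 3 [1.5y] bond c/2=3/400: DF=(1882823/2000000 − 3/400·(0.982900+0.965400))/(1+3/400) = 9199/10000 ≈ 0.919900
step 4 [2y] bond c/2=19/800: DF=(313133/320000 − 19/800·(0.982900+0.965400+0.919900))/(1+19/800) = 8893/10000 ≈ 0.889300
step 5 [2.5y] bond c/2=1/40: DF=(390011/400000 − 1/40·(0.982900+0.965400+0.919900+0.889300))/(1+1/40) = 2149/2500 ≈ 0.859600
step 6 [3y] swap r/2=1688/54483: DF=(1 − 1688/54483·(0.982900+0.965400+0.919900+0.889300+0.859600))/(1+1688/54483) = 1039/1250 ≈ 0.831200

1 1/2 9829/10000
2 1 4827/5000
3 3/2 9199/10000
4 2 8893/10000
5 5/2 2149/2500
6 3 1039/1250
DF(2y) is solved at step 4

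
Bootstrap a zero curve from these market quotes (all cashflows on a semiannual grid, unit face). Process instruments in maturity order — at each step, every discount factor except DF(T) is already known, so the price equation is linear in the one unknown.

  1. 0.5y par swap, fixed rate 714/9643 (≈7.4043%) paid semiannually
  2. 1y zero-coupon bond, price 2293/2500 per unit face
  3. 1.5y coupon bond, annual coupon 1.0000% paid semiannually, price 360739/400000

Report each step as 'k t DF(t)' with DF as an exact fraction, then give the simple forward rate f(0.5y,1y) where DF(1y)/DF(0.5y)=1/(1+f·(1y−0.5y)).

step 1 [0.5y] swap r/2=357/9643: DF=(1 − 357/9643·(0))/(1+357/9643) = 9643/10000 ≈ 0.964300
step 2 [1y] zero: DF = P = 2293/2500 ≈ 0.917200
step 3 [1.5y] bond c/2=1/200: DF=(360739/400000 − 1/200·(0.964300+0.917200))/(1+1/200) = 111/125 ≈ 0.888000

1 1/2 9643/10000
2 1 2293/2500
3 3/2 111/125
f(0.5y,1y) = ((9643/10000)/(2293/2500) − 1)/(1/2) = 471/4586 ≈ 10.2704%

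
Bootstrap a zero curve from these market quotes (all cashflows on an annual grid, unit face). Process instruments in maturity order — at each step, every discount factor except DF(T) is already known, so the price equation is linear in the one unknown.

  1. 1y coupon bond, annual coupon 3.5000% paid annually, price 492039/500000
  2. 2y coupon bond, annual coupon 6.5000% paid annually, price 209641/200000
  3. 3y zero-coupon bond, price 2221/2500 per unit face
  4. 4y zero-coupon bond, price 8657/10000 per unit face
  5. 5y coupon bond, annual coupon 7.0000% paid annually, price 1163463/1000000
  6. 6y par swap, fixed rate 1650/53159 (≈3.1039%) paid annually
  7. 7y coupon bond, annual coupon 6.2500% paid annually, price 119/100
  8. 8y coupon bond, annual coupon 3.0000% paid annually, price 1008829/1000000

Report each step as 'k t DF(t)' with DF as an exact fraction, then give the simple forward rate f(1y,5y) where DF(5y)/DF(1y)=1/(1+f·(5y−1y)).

1 1 2377/2500
2 2 4631/5000
3 3 2221/2500
4 4 8657/10000
5 5 4249/5000
6 6 167/200
7 7 8073/10000
8 8 8011/10000
f(1y,5y) = ((2377/2500)/(4249/5000) − 1)/(4) = 505/16996 ≈ 2.9713%

step 1 [1y] bond c/1=7/200: DF=(492039/500000 − 7/200·(0))/(1+7/200) = 2377/2500 ≈ 0.950800
step 2 [2y] bond c/1=13/200: DF=(209641/200000 − 13/200·(0.950800))/(1+13/200) = 4631/5000 ≈ 0.926200
step 3 [3y] zero: DF = P = 2221/2500 ≈ 0.888400
step 4 [4y] zero: DF = P = 8657/10000 ≈ 0.865700
step 5 [5y] bond c/1=7/100: DF=(1163463/1000000 − 7/100·(0.950800+0.926200+0.888400+0.865700))/(1+7/100) = 4249/5000 ≈ 0.849800
step 6 [6y] swap r/1=1650/53159: DF=(1 − 1650/53159·(0.950800+0.926200+0.888400+0.865700+0.849800))/(1+1650/53159) = 167/200 ≈ 0.835000
step 7 [7y] bond c/1=1/16: DF=(119/100 − 1/16·(0.950800+0.926200+0.888400+0.865700+0.849800+0.835000))/(1+1/16) = 8073/10000 ≈ 0.807300
step 8 [8y] bond c/1=3/100: DF=(1008829/1000000 − 3/100·(0.950800+0.926200+0.888400+0.865700+0.849800+0.835000+0.807300))/(1+3/100) = 8011/10000 ≈ 0.801100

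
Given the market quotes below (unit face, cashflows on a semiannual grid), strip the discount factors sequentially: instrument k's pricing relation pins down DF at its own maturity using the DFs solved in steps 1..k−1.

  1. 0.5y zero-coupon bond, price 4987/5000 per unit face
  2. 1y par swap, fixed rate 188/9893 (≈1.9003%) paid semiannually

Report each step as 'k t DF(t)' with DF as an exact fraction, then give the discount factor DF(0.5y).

step 1 [0.5y] zero: DF = P = 4987/5000 ≈ 0.997400
step 2 [1y] swap r/2=94/9893: DF=(1 − 94/9893·(0.997400))/(1+94/9893) = 2453/2500 ≈ 0.981200

1 1/2 4987/5000
2 1 2453/2500
DF(0.5y) = 4987/5000 ≈ 0.997400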